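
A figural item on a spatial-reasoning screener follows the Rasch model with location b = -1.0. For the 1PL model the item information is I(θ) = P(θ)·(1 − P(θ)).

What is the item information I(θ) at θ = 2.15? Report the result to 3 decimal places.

P = 1/(1+e^{-3.1500}) = 0.9589
P(1−P) = 0.9589 × 0.0411 = 0.0394
I = P(1−P) = 0.03940

0.039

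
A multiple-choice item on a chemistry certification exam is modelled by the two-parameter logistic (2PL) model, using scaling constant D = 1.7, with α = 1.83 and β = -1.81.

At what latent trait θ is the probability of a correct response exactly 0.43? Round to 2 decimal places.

-1.90

P(θ) = 1 / (1 + exp(−D·α(θ − β)))
logit = ln(0.4300/0.5700) = -0.2819
θ = β + logit/(1.7·α) = -1.81 + (-0.2819)/3.1110 = -1.9006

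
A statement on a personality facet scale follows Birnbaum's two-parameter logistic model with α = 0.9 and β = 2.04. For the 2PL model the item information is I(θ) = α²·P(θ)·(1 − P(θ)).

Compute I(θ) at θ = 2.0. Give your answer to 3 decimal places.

0.202

P = 1/(1+e^{0.0360}) = 0.4910
P(1−P) = 0.4910 × 0.5090 = 0.2499
I = α² × P(1−P) = 0.9² × 0.2499 = 0.20243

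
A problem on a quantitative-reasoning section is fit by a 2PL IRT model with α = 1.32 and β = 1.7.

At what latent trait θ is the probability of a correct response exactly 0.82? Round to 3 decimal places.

2.849

P(θ) = 1 / (1 + exp(−α(θ − β)))
logit = ln(0.8200/0.1800) = 1.5163
θ = β + logit/(α) = 1.7 + 1.5163/1.3200 = 2.8487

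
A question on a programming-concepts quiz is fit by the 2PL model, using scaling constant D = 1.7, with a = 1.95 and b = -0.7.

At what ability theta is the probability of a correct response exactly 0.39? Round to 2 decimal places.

P(theta) = 1 / (1 + exp(−D·a(theta − b)))
logit = ln(0.3900/0.6100) = -0.4473
theta = b + logit/(1.7·a) = -0.7 + (-0.4473)/3.3150 = -0.8349

-0.83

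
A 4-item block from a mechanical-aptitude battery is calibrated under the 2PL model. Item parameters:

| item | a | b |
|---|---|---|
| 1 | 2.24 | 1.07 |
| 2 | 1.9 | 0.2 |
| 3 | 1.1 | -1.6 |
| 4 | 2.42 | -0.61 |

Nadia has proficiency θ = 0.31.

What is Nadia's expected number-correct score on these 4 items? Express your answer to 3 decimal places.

2.500

P(θ) = 1 / (1 + exp(−a(θ − b)))
P_1 = 1/(1+e^{1.7024}) = 0.1542
P_2 = 1/(1+e^{-0.2090}) = 0.5521
P_3 = 1/(1+e^{-2.1010}) = 0.8910
P_4 = 1/(1+e^{-2.2264}) = 0.9026
E[score] = 0.1542 + 0.5521 + 0.8910 + 0.9026 = 2.4998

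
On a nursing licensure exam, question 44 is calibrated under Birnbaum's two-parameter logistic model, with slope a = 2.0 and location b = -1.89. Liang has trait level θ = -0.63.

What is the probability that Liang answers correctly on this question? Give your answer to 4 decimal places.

0.9255

P(θ) = 1 / (1 + exp(−a(θ − b)))
Exponent: 2.0 × (-0.63 − (-1.89)) = 2.5200
1/(1 + e^{-2.5200}) = 0.9255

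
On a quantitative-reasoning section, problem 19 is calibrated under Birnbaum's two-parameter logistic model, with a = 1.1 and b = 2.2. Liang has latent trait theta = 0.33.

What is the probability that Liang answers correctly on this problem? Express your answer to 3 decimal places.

P(theta) = 1 / (1 + exp(−a(theta − b)))
Exponent: 1.1 × (0.33 − 2.2) = -2.0570
1/(1 + e^{2.0570}) = 0.1133

0.113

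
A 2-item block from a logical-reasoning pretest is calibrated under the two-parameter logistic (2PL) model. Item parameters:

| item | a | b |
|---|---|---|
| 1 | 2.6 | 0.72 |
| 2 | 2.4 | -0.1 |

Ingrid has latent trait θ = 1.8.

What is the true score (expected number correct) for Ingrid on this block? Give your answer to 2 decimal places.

P(θ) = 1 / (1 + exp(−a(θ − b)))
P_1 = 1/(1+e^{-2.8080}) = 0.9431
P_2 = 1/(1+e^{-4.5600}) = 0.9896
E[score] = 0.9431 + 0.9896 = 1.9328

1.93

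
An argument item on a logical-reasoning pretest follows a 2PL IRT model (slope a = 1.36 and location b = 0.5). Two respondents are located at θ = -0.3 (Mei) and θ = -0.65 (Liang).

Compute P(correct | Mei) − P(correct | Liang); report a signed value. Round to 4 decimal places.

P(θ) = 1 / (1 + exp(−a(θ − b)))
P(Mei) = 0.2520  [exponent -1.0880]
P(Liang) = 0.1731  [exponent -1.5640]
Difference = 0.2520 − 0.1731 = 0.0789

0.0789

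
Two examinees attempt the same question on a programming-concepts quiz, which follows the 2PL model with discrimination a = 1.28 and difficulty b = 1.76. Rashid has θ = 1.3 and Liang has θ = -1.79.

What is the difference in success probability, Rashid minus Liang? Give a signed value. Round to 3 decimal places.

0.346

P(θ) = 1 / (1 + exp(−a(θ − b)))
P(Rashid) = 0.3569  [exponent -0.5888]
P(Liang) = 0.0105  [exponent -4.5440]
Difference = 0.3569 − 0.0105 = 0.3464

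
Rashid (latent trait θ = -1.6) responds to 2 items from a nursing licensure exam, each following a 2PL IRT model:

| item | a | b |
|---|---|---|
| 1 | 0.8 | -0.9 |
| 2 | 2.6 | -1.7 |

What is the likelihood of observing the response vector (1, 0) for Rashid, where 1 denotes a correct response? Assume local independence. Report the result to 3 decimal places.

0.158

P(θ) = 1 / (1 + exp(−a(θ − b)))
P_1 = 1/(1+e^{0.5600}) = 0.3635
P_2 = 1/(1+e^{-0.2600}) = 0.5646
L = P_1 × (1−P_2) = 0.3635 × 0.4354 = 0.15828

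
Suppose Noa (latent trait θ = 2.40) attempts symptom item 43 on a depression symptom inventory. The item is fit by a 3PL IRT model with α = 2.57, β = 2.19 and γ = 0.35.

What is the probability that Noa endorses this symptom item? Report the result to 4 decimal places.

0.7606

P(θ) = γ + (1 − γ) · 1 / (1 + exp(−α(θ − β)))
Exponent: 2.57 × (2.40 − 2.19) = 0.5397
1/(1 + e^{-0.5397}) = 0.6317
P = 0.35 + 0.65 × 0.6317 = 0.7606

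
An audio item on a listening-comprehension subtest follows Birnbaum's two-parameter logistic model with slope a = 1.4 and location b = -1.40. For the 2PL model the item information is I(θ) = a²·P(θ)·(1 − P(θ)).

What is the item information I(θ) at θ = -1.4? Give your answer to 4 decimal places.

0.4900

P = 1/(1+e^{0.0000}) = 0.5000
P(1−P) = 0.5000 × 0.5000 = 0.2500
I = a² × P(1−P) = 1.4² × 0.2500 = 0.49000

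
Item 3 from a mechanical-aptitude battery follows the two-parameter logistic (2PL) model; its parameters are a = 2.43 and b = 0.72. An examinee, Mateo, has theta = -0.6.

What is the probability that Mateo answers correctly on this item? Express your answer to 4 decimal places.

P(theta) = 1 / (1 + exp(−a(theta − b)))
Exponent: 2.43 × (-0.6 − 0.72) = -3.2076
1/(1 + e^{3.2076}) = 0.0389

0.0389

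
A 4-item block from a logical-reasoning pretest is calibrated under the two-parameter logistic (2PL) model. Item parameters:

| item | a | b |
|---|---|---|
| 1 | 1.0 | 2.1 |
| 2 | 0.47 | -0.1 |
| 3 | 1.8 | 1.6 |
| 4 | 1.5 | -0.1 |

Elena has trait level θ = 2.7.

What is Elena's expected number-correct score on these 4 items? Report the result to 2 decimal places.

3.30

P(θ) = 1 / (1 + exp(−a(θ − b)))
P_1 = 1/(1+e^{-0.6000}) = 0.6457
P_2 = 1/(1+e^{-1.3160}) = 0.7885
P_3 = 1/(1+e^{-1.9800}) = 0.8787
P_4 = 1/(1+e^{-4.2000}) = 0.9852
E[score] = 0.6457 + 0.7885 + 0.8787 + 0.9852 = 3.2981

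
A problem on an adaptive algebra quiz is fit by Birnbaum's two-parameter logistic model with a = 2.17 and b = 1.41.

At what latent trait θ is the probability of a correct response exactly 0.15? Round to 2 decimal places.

0.61

P(θ) = 1 / (1 + exp(−a(θ − b)))
logit = ln(0.1500/0.8500) = -1.7346
θ = b + logit/(a) = 1.41 + (-1.7346)/2.1700 = 0.6106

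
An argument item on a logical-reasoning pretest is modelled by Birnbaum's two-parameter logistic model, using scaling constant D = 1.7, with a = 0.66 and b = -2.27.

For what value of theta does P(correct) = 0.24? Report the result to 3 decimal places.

P(theta) = 1 / (1 + exp(−D·a(theta − b)))
logit = ln(0.2400/0.7600) = -1.1527
theta = b + logit/(1.7·a) = -2.27 + (-1.1527)/1.1220 = -3.2973

-3.297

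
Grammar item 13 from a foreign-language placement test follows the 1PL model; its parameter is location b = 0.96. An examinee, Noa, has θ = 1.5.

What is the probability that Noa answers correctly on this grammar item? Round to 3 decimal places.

0.632

P(θ) = 1 / (1 + exp(−(θ − b)))
Exponent: (1.5 − 0.96) = 0.5400
1/(1 + e^{-0.5400}) = 0.6318
P = 0.6318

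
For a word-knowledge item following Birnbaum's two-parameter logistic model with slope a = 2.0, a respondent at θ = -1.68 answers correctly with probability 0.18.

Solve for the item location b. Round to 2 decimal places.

P(θ) = 1 / (1 + exp(−a(θ − b)))
logit(0.18) = ln(0.18/0.82) = -1.5163
b = θ − logit/(a) = -1.68 − (-1.5163)/2.0000 = -0.9218

-0.92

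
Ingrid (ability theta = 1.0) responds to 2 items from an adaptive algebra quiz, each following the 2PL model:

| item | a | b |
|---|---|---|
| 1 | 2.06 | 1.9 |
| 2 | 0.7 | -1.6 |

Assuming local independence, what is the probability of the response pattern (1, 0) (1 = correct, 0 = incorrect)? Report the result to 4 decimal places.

0.0189

P(theta) = 1 / (1 + exp(−a(theta − b)))
P_1 = 1/(1+e^{1.8540}) = 0.1354
P_2 = 1/(1+e^{-1.8200}) = 0.8606
L = P_1 × (1−P_2) = 0.1354 × 0.1394 = 0.01888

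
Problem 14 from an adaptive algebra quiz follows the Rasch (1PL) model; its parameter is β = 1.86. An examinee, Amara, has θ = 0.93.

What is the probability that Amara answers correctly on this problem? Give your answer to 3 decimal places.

0.283

P(θ) = 1 / (1 + exp(−(θ − β)))
Exponent: (0.93 − 1.86) = -0.9300
1/(1 + e^{0.9300}) = 0.2829
P = 0.2829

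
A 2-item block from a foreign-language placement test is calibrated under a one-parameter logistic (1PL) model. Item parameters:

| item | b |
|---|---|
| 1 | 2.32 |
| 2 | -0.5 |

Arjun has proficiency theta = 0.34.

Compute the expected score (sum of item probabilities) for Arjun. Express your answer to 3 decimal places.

P(theta) = 1 / (1 + exp(−(theta − b)))
P_1 = 1/(1+e^{1.9800}) = 0.1213
P_2 = 1/(1+e^{-0.8400}) = 0.6985
E[score] = 0.1213 + 0.6985 = 0.8198

0.820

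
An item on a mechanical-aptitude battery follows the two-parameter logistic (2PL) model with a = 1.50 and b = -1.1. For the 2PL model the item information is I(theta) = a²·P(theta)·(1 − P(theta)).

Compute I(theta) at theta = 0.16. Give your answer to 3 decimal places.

0.257

P = 1/(1+e^{-1.8900}) = 0.8688
P(1−P) = 0.8688 × 0.1312 = 0.1140
I = a² × P(1−P) = 1.50² × 0.1140 = 0.25654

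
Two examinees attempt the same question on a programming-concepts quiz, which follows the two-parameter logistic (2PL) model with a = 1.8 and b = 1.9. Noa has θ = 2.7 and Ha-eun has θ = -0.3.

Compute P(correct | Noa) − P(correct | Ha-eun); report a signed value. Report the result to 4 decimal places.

0.7897

P(θ) = 1 / (1 + exp(−a(θ − b)))
P(Noa) = 0.8085  [exponent 1.4400]
P(Ha-eun) = 0.0187  [exponent -3.9600]
Difference = 0.8085 − 0.0187 = 0.7897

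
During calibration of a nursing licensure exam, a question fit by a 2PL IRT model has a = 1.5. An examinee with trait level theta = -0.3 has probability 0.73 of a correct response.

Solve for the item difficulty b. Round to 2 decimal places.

P(theta) = 1 / (1 + exp(−a(theta − b)))
logit(0.73) = ln(0.73/0.27) = 0.9946
b = theta − logit/(a) = -0.3 − 0.9946/1.5000 = -0.9631

-0.96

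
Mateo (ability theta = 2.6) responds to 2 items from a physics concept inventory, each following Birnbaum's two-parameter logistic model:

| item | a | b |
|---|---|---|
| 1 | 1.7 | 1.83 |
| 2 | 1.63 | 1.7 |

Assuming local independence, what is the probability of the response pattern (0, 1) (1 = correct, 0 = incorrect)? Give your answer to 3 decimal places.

P(theta) = 1 / (1 + exp(−a(theta − b)))
P_1 = 1/(1+e^{-1.3090}) = 0.7873
P_2 = 1/(1+e^{-1.4670}) = 0.8126
L = (1−P_1) × P_2 = 0.2127 × 0.8126 = 0.17280

0.173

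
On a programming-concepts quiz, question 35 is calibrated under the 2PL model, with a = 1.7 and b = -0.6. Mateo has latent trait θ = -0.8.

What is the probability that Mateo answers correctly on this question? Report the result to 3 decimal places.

P(θ) = 1 / (1 + exp(−a(θ − b)))
Exponent: 1.7 × (-0.8 − (-0.6)) = -0.3400
1/(1 + e^{0.3400}) = 0.4158

0.416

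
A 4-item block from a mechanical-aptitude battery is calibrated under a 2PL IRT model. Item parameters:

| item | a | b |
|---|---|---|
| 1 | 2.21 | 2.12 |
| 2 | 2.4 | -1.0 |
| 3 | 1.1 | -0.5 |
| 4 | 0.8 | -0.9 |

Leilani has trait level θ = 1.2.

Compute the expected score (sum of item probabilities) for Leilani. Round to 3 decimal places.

P(θ) = 1 / (1 + exp(−a(θ − b)))
P_1 = 1/(1+e^{2.0332}) = 0.1158
P_2 = 1/(1+e^{-5.2800}) = 0.9949
P_3 = 1/(1+e^{-1.8700}) = 0.8665
P_4 = 1/(1+e^{-1.6800}) = 0.8429
E[score] = 0.1158 + 0.9949 + 0.8665 + 0.8429 = 2.8201

2.820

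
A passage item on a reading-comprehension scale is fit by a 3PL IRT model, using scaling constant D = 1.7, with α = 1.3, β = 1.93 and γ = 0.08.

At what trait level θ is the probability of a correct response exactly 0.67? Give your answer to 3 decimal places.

2.193

P(θ) = γ + (1 − γ) · 1 / (1 + exp(−D·α(θ − β)))
Remove guessing floor: (0.67 − 0.08)/(1 − 0.08) = 0.6413
logit = ln(0.6413/0.3587) = 0.5810
θ = β + logit/(1.7·α) = 1.93 + 0.5810/2.2100 = 2.1929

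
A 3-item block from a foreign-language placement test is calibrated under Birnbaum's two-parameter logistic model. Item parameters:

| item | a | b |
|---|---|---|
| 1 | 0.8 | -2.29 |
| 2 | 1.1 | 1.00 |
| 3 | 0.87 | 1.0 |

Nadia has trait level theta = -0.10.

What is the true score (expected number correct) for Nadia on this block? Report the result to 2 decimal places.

1.36

P(theta) = 1 / (1 + exp(−a(theta − b)))
P_1 = 1/(1+e^{-1.7520}) = 0.8522
P_2 = 1/(1+e^{1.2100}) = 0.2297
P_3 = 1/(1+e^{0.9570}) = 0.2775
E[score] = 0.8522 + 0.2297 + 0.2775 = 1.3594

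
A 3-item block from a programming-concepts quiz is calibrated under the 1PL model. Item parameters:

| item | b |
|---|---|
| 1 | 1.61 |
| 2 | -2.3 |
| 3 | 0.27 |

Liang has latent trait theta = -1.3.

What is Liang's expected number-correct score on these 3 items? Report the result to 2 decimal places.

P(theta) = 1 / (1 + exp(−(theta − b)))
P_1 = 1/(1+e^{2.9100}) = 0.0517
P_2 = 1/(1+e^{-1.0000}) = 0.7311
P_3 = 1/(1+e^{1.5700}) = 0.1722
E[score] = 0.0517 + 0.7311 + 0.1722 = 0.9549

0.95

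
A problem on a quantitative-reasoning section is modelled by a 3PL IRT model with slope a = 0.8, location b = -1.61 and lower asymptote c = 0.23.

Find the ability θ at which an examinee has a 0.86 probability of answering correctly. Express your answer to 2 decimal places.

0.27

P(θ) = c + (1 − c) · 1 / (1 + exp(−a(θ − b)))
Remove guessing floor: (0.86 − 0.23)/(1 − 0.23) = 0.8182
logit = ln(0.8182/0.1818) = 1.5041
θ = b + logit/(a) = -1.61 + 1.5041/0.8000 = 0.2701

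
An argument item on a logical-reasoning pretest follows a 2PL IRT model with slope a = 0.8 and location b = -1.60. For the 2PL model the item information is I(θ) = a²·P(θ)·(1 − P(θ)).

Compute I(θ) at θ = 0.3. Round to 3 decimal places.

P = 1/(1+e^{-1.5200}) = 0.8205
P(1−P) = 0.8205 × 0.1795 = 0.1473
I = a² × P(1−P) = 0.8² × 0.1473 = 0.09424

0.094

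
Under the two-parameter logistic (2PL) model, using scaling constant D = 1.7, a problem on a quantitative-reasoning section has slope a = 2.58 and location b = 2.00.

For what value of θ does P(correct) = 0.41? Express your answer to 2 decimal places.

P(θ) = 1 / (1 + exp(−D·a(θ − b)))
logit = ln(0.4100/0.5900) = -0.3640
θ = b + logit/(1.7·a) = 2.00 + (-0.3640)/4.3860 = 1.9170

1.92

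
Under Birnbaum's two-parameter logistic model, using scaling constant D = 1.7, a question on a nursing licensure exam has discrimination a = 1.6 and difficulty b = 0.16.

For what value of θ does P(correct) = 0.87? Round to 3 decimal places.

P(θ) = 1 / (1 + exp(−D·a(θ − b)))
logit = ln(0.8700/0.1300) = 1.9010
θ = b + logit/(1.7·a) = 0.16 + 1.9010/2.7200 = 0.8589

0.859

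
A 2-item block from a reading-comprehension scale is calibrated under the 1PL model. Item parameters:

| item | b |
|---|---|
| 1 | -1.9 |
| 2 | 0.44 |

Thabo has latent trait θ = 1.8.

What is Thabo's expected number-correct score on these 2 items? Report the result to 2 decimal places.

1.77

P(θ) = 1 / (1 + exp(−(θ − b)))
P_1 = 1/(1+e^{-3.7000}) = 0.9759
P_2 = 1/(1+e^{-1.3600}) = 0.7958
E[score] = 0.9759 + 0.7958 = 1.7716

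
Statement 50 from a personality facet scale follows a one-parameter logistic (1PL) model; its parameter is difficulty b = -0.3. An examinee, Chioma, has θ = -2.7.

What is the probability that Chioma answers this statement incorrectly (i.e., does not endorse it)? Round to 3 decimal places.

P(θ) = 1 / (1 + exp(−(θ − b)))
Exponent: (-2.7 − (-0.3)) = -2.4000
1/(1 + e^{2.4000}) = 0.0832
P = 0.0832
P(incorrect) = 1 − 0.0832 = 0.9168

0.917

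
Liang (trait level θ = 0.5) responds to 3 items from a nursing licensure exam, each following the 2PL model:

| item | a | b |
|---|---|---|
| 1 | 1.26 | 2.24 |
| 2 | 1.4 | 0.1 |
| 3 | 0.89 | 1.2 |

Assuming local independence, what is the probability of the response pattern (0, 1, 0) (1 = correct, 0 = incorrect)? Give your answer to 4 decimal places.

0.3727

P(θ) = 1 / (1 + exp(−a(θ − b)))
P_1 = 1/(1+e^{2.1924}) = 0.1004
P_2 = 1/(1+e^{-0.5600}) = 0.6365
P_3 = 1/(1+e^{0.6230}) = 0.3491
L = (1−P_1) × P_2 × (1−P_3) = 0.8996 × 0.6365 × 0.6509 = 0.37266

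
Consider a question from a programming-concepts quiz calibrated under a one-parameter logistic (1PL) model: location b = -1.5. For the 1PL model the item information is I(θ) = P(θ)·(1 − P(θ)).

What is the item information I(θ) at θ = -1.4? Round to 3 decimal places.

P = 1/(1+e^{-0.1000}) = 0.5250
P(1−P) = 0.5250 × 0.4750 = 0.2494
I = P(1−P) = 0.24938

0.249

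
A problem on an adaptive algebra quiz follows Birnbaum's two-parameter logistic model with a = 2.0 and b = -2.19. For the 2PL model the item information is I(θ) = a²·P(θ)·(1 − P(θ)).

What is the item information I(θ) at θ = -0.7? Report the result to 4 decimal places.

0.1840

P = 1/(1+e^{-2.9800}) = 0.9517
P(1−P) = 0.9517 × 0.0483 = 0.0460
I = a² × P(1−P) = 2.0² × 0.0460 = 0.18400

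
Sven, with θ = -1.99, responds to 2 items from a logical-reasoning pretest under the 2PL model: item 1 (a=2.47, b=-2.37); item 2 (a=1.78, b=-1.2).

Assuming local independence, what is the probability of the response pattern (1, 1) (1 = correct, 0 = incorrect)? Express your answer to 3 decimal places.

P(θ) = 1 / (1 + exp(−a(θ − b)))
P_1 = 1/(1+e^{-0.9386}) = 0.7188
P_2 = 1/(1+e^{1.4062}) = 0.1968
L = P_1 × P_2 = 0.7188 × 0.1968 = 0.14149

0.141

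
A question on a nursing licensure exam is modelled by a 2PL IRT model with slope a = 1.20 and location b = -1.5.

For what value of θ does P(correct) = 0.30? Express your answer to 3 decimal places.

-2.206

P(θ) = 1 / (1 + exp(−a(θ − b)))
logit = ln(0.3000/0.7000) = -0.8473
θ = b + logit/(a) = -1.5 + (-0.8473)/1.2000 = -2.2061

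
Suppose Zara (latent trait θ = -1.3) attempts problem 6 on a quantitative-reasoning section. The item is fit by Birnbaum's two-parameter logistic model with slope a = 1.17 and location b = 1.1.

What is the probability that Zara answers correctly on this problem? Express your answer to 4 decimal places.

0.0569

P(θ) = 1 / (1 + exp(−a(θ − b)))
Exponent: 1.17 × (-1.3 − 1.1) = -2.8080
1/(1 + e^{2.8080}) = 0.0569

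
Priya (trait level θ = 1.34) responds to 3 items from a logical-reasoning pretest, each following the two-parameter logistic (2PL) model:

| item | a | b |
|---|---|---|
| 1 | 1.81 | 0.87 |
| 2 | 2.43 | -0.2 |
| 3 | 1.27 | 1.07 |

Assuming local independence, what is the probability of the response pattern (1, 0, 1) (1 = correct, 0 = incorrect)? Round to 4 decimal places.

P(θ) = 1 / (1 + exp(−a(θ − b)))
P_1 = 1/(1+e^{-0.8507}) = 0.7007
P_2 = 1/(1+e^{-3.7422}) = 0.9768
P_3 = 1/(1+e^{-0.3429}) = 0.5849
L = P_1 × (1−P_2) × P_3 = 0.7007 × 0.0232 × 0.5849 = 0.00949

0.0095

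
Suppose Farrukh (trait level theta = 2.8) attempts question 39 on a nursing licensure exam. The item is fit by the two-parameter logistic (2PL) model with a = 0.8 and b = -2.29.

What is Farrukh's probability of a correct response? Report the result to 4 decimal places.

0.9832

P(theta) = 1 / (1 + exp(−a(theta − b)))
Exponent: 0.8 × (2.8 − (-2.29)) = 4.0720
1/(1 + e^{-4.0720}) = 0.9832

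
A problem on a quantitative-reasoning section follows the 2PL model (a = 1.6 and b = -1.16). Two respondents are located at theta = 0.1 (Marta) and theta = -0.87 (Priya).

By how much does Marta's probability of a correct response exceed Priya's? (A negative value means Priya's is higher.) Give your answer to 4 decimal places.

P(theta) = 1 / (1 + exp(−a(theta − b)))
P(Marta) = 0.8825  [exponent 2.0160]
P(Priya) = 0.6140  [exponent 0.4640]
Difference = 0.8825 − 0.6140 = 0.2685

0.2685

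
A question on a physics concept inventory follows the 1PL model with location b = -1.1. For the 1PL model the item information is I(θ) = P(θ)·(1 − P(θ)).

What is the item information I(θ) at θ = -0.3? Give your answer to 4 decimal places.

0.2139

P = 1/(1+e^{-0.8000}) = 0.6900
P(1−P) = 0.6900 × 0.3100 = 0.2139
I = P(1−P) = 0.21391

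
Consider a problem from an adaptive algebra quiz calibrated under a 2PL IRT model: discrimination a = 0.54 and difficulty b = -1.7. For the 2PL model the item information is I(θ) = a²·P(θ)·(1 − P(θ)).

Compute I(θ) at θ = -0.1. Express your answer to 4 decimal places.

0.0608

P = 1/(1+e^{-0.8640}) = 0.7035
P(1−P) = 0.7035 × 0.2965 = 0.2086
I = a² × P(1−P) = 0.54² × 0.2086 = 0.06082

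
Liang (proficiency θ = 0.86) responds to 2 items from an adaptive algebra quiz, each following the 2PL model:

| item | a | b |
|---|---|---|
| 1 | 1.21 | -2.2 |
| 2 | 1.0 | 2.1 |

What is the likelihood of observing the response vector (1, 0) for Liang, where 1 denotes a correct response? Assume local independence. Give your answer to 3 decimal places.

0.757

P(θ) = 1 / (1 + exp(−a(θ − b)))
P_1 = 1/(1+e^{-3.7026}) = 0.9759
P_2 = 1/(1+e^{1.2400}) = 0.2244
L = P_1 × (1−P_2) = 0.9759 × 0.7756 = 0.75690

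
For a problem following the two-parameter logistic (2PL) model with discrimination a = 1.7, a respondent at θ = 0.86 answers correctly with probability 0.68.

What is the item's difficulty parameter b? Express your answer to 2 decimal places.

0.42

P(θ) = 1 / (1 + exp(−a(θ − b)))
logit(0.68) = ln(0.68/0.32) = 0.7538
b = θ − logit/(a) = 0.86 − 0.7538/1.7000 = 0.4166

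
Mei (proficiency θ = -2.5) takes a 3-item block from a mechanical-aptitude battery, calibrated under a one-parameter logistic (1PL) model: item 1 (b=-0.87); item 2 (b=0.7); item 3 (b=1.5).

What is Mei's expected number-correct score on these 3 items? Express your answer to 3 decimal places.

0.221

P(θ) = 1 / (1 + exp(−(θ − b)))
P_1 = 1/(1+e^{1.6300}) = 0.1638
P_2 = 1/(1+e^{3.2000}) = 0.0392
P_3 = 1/(1+e^{4.0000}) = 0.0180
E[score] = 0.1638 + 0.0392 + 0.0180 = 0.2210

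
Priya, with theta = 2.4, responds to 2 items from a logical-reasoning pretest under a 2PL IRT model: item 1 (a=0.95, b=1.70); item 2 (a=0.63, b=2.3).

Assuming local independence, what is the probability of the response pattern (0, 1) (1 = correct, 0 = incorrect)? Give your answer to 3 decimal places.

0.175

P(theta) = 1 / (1 + exp(−a(theta − b)))
P_1 = 1/(1+e^{-0.6650}) = 0.6604
P_2 = 1/(1+e^{-0.0630}) = 0.5157
L = (1−P_1) × P_2 = 0.3396 × 0.5157 = 0.17516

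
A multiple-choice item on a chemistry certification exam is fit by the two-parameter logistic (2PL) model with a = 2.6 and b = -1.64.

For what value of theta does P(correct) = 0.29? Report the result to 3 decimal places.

-1.984

P(theta) = 1 / (1 + exp(−a(theta − b)))
logit = ln(0.2900/0.7100) = -0.8954
theta = b + logit/(a) = -1.64 + (-0.8954)/2.6000 = -1.9844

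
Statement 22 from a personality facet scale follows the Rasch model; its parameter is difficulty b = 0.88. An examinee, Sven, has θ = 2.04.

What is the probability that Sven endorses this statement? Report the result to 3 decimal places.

P(θ) = 1 / (1 + exp(−(θ − b)))
Exponent: (2.04 − 0.88) = 1.1600
1/(1 + e^{-1.1600}) = 0.7613
P = 0.7613

0.761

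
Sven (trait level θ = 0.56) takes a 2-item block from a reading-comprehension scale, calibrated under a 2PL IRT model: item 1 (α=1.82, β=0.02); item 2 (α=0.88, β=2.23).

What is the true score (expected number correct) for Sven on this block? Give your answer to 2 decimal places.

0.91

P(θ) = 1 / (1 + exp(−α(θ − β)))
P_1 = 1/(1+e^{-0.9828}) = 0.7277
P_2 = 1/(1+e^{1.4696}) = 0.1870
E[score] = 0.7277 + 0.1870 = 0.9147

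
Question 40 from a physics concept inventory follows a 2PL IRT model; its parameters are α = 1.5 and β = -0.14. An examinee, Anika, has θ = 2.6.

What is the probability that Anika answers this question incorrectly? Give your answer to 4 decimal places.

P(θ) = 1 / (1 + exp(−α(θ − β)))
Exponent: 1.5 × (2.6 − (-0.14)) = 4.1100
1/(1 + e^{-4.1100}) = 0.9839
P(incorrect) = 1 − 0.9839 = 0.0161

0.0161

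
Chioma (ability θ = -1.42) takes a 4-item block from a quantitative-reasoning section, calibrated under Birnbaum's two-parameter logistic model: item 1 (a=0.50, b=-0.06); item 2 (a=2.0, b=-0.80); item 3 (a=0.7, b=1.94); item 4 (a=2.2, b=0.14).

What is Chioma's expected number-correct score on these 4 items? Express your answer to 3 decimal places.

0.679

P(θ) = 1 / (1 + exp(−a(θ − b)))
P_1 = 1/(1+e^{0.6800}) = 0.3363
P_2 = 1/(1+e^{1.2400}) = 0.2244
P_3 = 1/(1+e^{2.3520}) = 0.0869
P_4 = 1/(1+e^{3.4320}) = 0.0313
E[score] = 0.3363 + 0.2244 + 0.0869 + 0.0313 = 0.6789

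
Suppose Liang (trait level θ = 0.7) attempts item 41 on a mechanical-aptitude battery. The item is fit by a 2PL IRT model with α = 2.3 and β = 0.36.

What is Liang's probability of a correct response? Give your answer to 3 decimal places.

0.686

P(θ) = 1 / (1 + exp(−α(θ − β)))
Exponent: 2.3 × (0.7 − 0.36) = 0.7820
1/(1 + e^{-0.7820}) = 0.6861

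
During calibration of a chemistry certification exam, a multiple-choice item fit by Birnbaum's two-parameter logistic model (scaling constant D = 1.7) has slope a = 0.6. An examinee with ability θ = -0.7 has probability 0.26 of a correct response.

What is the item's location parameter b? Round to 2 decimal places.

0.33

P(θ) = 1 / (1 + exp(−D·a(θ − b)))
logit(0.26) = ln(0.26/0.74) = -1.0460
b = θ − logit/(1.7·a) = -0.7 − (-1.0460)/1.0200 = 0.3255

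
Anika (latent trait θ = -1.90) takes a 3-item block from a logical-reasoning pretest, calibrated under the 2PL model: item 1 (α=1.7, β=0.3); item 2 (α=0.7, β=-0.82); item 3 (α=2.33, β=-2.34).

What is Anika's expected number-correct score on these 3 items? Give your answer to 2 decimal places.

1.08

P(θ) = 1 / (1 + exp(−α(θ − β)))
P_1 = 1/(1+e^{3.7400}) = 0.0232
P_2 = 1/(1+e^{0.7560}) = 0.3195
P_3 = 1/(1+e^{-1.0252}) = 0.7360
E[score] = 0.0232 + 0.3195 + 0.7360 = 1.0787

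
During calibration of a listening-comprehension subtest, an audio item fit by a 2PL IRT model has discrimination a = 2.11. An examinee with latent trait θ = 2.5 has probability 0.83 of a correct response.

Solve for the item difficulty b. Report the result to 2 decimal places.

P(θ) = 1 / (1 + exp(−a(θ − b)))
logit(0.83) = ln(0.83/0.17) = 1.5856
b = θ − logit/(a) = 2.5 − 1.5856/2.1100 = 1.7485

1.75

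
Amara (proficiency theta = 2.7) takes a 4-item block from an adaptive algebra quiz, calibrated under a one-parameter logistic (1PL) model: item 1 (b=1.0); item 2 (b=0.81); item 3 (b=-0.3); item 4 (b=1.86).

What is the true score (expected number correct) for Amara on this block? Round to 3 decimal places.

3.365

P(theta) = 1 / (1 + exp(−(theta − b)))
P_1 = 1/(1+e^{-1.7000}) = 0.8455
P_2 = 1/(1+e^{-1.8900}) = 0.8688
P_3 = 1/(1+e^{-3.0000}) = 0.9526
P_4 = 1/(1+e^{-0.8400}) = 0.6985
E[score] = 0.8455 + 0.8688 + 0.9526 + 0.6985 = 3.3653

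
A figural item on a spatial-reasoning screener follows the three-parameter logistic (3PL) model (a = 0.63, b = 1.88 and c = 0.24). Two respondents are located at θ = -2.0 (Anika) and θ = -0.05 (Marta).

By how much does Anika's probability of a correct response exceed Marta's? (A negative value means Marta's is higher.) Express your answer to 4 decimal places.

-0.1131

P(θ) = c + (1 − c) · 1 / (1 + exp(−a(θ − b)))
P(Anika) = 0.3007  [exponent -2.4444]
P(Marta) = 0.4138  [exponent -1.2159]
Difference = 0.3007 − 0.4138 = -0.1131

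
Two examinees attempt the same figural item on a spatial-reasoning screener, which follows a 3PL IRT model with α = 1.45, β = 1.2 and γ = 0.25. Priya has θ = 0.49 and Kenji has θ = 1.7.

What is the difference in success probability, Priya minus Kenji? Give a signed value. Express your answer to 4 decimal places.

-0.3079

P(θ) = γ + (1 − γ) · 1 / (1 + exp(−α(θ − β)))
P(Priya) = 0.4474  [exponent -1.0295]
P(Kenji) = 0.7553  [exponent 0.7250]
Difference = 0.4474 − 0.7553 = -0.3079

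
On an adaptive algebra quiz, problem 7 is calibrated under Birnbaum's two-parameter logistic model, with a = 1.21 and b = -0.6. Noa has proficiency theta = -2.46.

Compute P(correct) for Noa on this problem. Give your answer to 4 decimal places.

P(theta) = 1 / (1 + exp(−a(theta − b)))
Exponent: 1.21 × (-2.46 − (-0.6)) = -2.2506
1/(1 + e^{2.2506}) = 0.0953

0.0953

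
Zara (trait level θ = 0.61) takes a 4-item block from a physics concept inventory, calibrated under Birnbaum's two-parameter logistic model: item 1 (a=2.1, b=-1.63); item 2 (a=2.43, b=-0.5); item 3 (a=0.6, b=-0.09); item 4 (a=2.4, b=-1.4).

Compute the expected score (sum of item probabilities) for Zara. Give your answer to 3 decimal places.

3.523

P(θ) = 1 / (1 + exp(−a(θ − b)))
P_1 = 1/(1+e^{-4.7040}) = 0.9910
P_2 = 1/(1+e^{-2.6973}) = 0.9369
P_3 = 1/(1+e^{-0.4200}) = 0.6035
P_4 = 1/(1+e^{-4.8240}) = 0.9920
E[score] = 0.9910 + 0.9369 + 0.6035 + 0.9920 = 3.5234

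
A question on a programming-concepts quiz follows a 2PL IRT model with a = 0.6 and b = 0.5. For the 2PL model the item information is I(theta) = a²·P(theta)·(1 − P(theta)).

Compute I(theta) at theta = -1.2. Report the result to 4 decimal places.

P = 1/(1+e^{1.0200}) = 0.2650
P(1−P) = 0.2650 × 0.7350 = 0.1948
I = a² × P(1−P) = 0.6² × 0.1948 = 0.07012

0.0701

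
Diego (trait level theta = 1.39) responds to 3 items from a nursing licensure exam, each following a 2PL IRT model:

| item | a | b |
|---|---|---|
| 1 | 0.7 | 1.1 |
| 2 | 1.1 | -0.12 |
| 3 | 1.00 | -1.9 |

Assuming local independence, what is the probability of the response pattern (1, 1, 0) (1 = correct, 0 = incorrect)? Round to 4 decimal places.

0.0166

P(theta) = 1 / (1 + exp(−a(theta − b)))
P_1 = 1/(1+e^{-0.2030}) = 0.5506
P_2 = 1/(1+e^{-1.6610}) = 0.8404
P_3 = 1/(1+e^{-3.2900}) = 0.9641
L = P_1 × P_2 × (1−P_3) = 0.5506 × 0.8404 × 0.0359 = 0.01662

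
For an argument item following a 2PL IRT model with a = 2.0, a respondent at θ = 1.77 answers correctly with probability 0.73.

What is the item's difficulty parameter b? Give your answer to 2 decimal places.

1.27

P(θ) = 1 / (1 + exp(−a(θ − b)))
logit(0.73) = ln(0.73/0.27) = 0.9946
b = θ − logit/(a) = 1.77 − 0.9946/2.0000 = 1.2727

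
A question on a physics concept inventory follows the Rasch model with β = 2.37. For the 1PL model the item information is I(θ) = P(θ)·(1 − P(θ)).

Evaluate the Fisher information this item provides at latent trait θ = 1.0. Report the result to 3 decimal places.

0.162

P = 1/(1+e^{1.3700}) = 0.2026
P(1−P) = 0.2026 × 0.7974 = 0.1616
I = P(1−P) = 0.16157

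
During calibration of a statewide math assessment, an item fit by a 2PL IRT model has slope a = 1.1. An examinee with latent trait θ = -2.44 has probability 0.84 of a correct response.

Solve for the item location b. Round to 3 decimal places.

P(θ) = 1 / (1 + exp(−a(θ − b)))
logit(0.84) = ln(0.84/0.16) = 1.6582
b = θ − logit/(a) = -2.44 − 1.6582/1.1000 = -3.9475

-3.947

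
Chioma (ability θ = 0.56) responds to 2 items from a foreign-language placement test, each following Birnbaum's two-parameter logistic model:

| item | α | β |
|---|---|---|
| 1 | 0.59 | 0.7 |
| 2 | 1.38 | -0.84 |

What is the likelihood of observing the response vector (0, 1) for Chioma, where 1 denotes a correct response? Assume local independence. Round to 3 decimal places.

0.455

P(θ) = 1 / (1 + exp(−α(θ − β)))
P_1 = 1/(1+e^{0.0826}) = 0.4794
P_2 = 1/(1+e^{-1.9320}) = 0.8735
L = (1−P_1) × P_2 = 0.5206 × 0.8735 = 0.45476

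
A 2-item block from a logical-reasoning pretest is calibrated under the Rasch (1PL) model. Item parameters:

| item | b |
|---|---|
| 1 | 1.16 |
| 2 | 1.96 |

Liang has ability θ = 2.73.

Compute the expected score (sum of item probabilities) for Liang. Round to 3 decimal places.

P(θ) = 1 / (1 + exp(−(θ − b)))
P_1 = 1/(1+e^{-1.5700}) = 0.8278
P_2 = 1/(1+e^{-0.7700}) = 0.6835
E[score] = 0.8278 + 0.6835 = 1.5113

1.511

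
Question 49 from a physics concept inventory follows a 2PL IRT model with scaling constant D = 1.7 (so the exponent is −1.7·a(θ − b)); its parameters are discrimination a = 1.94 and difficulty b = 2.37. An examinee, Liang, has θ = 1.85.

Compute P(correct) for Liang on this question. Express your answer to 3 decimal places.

0.153

P(θ) = 1 / (1 + exp(−D·a(θ − b)))
Exponent: 1.7 × 1.94 × (1.85 − 2.37) = -1.7150
1/(1 + e^{1.7150}) = 0.1525
P = 0.1525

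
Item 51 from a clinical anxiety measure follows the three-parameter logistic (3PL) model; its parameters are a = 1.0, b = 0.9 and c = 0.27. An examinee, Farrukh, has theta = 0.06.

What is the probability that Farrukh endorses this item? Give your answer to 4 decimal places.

P(theta) = c + (1 − c) · 1 / (1 + exp(−a(theta − b)))
Exponent: 1.0 × (0.06 − 0.9) = -0.8400
1/(1 + e^{0.8400}) = 0.3015
P = 0.27 + 0.73 × 0.3015 = 0.4901

0.4901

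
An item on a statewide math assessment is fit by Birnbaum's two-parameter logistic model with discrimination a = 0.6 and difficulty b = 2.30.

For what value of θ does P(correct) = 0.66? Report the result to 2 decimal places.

P(θ) = 1 / (1 + exp(−a(θ − b)))
logit = ln(0.6600/0.3400) = 0.6633
θ = b + logit/(a) = 2.30 + 0.6633/0.6000 = 3.4055

3.41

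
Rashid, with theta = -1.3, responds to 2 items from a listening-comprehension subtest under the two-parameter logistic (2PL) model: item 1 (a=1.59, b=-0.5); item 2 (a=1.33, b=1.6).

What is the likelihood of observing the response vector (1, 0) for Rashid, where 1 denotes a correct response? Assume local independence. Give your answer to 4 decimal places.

0.2144

P(theta) = 1 / (1 + exp(−a(theta − b)))
P_1 = 1/(1+e^{1.2720}) = 0.2189
P_2 = 1/(1+e^{3.8570}) = 0.0207
L = P_1 × (1−P_2) = 0.2189 × 0.9793 = 0.21438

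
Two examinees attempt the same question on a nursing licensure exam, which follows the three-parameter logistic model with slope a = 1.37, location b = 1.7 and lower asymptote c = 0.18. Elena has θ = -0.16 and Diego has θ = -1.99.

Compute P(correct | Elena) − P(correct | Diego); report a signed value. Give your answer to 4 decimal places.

P(θ) = c + (1 − c) · 1 / (1 + exp(−a(θ − b)))
P(Elena) = 0.2395  [exponent -2.5482]
P(Diego) = 0.1852  [exponent -5.0553]
Difference = 0.2395 − 0.1852 = 0.0543

0.0543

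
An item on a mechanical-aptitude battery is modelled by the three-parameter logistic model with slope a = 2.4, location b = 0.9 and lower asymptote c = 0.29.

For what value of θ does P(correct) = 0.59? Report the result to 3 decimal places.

P(θ) = c + (1 − c) · 1 / (1 + exp(−a(θ − b)))
Remove guessing floor: (0.59 − 0.29)/(1 − 0.29) = 0.4225
logit = ln(0.4225/0.5775) = -0.3124
θ = b + logit/(a) = 0.9 + (-0.3124)/2.4000 = 0.7698

0.770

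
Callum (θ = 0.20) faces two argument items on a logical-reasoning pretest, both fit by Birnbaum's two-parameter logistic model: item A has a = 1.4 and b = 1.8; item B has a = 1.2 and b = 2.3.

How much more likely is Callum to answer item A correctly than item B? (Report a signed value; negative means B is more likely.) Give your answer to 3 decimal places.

P(θ) = 1 / (1 + exp(−a(θ − b)))
P_A = 0.0962
P_B = 0.0745
P_A − P_B = 0.0217

0.022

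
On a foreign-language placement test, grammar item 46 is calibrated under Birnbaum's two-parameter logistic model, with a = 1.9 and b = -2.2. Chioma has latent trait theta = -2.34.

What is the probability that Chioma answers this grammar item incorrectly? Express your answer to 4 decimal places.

0.5661

P(theta) = 1 / (1 + exp(−a(theta − b)))
Exponent: 1.9 × (-2.34 − (-2.2)) = -0.2660
1/(1 + e^{0.2660}) = 0.4339
P(incorrect) = 1 − 0.4339 = 0.5661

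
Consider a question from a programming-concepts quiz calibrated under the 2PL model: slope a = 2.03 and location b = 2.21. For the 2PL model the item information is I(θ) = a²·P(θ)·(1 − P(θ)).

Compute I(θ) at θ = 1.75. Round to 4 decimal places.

P = 1/(1+e^{0.9338}) = 0.2822
P(1−P) = 0.2822 × 0.7178 = 0.2025
I = a² × P(1−P) = 2.03² × 0.2025 = 0.83466

0.8347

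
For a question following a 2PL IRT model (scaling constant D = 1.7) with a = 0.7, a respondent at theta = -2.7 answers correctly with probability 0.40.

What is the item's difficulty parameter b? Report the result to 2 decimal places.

-2.36

P(theta) = 1 / (1 + exp(−D·a(theta − b)))
logit(0.40) = ln(0.40/0.60) = -0.4055
b = theta − logit/(1.7·a) = -2.7 − (-0.4055)/1.1900 = -2.3593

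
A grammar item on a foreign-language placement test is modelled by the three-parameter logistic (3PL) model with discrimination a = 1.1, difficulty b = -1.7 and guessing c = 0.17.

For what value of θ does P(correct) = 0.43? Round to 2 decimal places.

-2.41

P(θ) = c + (1 − c) · 1 / (1 + exp(−a(θ − b)))
Remove guessing floor: (0.43 − 0.17)/(1 − 0.17) = 0.3133
logit = ln(0.3133/0.6867) = -0.7850
θ = b + logit/(a) = -1.7 + (-0.7850)/1.1000 = -2.4136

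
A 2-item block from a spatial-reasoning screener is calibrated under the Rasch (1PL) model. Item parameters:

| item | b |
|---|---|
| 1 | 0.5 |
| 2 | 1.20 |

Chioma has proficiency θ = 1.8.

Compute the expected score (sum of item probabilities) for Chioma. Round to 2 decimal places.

P(θ) = 1 / (1 + exp(−(θ − b)))
P_1 = 1/(1+e^{-1.3000}) = 0.7858
P_2 = 1/(1+e^{-0.6000}) = 0.6457
E[score] = 0.7858 + 0.6457 = 1.4315

1.43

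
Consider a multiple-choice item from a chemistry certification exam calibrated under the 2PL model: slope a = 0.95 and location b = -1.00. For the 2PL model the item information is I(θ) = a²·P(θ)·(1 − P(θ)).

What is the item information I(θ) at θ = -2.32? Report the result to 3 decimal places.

0.156

P = 1/(1+e^{1.2540}) = 0.2220
P(1−P) = 0.2220 × 0.7780 = 0.1727
I = a² × P(1−P) = 0.95² × 0.1727 = 0.15588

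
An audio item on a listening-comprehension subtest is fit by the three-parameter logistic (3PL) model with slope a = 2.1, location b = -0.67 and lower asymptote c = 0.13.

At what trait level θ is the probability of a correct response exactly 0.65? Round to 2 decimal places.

P(θ) = c + (1 − c) · 1 / (1 + exp(−a(θ − b)))
Remove guessing floor: (0.65 − 0.13)/(1 − 0.13) = 0.5977
logit = ln(0.5977/0.4023) = 0.3959
θ = b + logit/(a) = -0.67 + 0.3959/2.1000 = -0.4815

-0.48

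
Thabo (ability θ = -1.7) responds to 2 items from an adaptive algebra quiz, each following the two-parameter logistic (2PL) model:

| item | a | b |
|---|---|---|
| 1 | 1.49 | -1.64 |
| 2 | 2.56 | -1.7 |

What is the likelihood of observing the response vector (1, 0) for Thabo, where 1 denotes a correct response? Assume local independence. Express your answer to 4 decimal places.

0.2388

P(θ) = 1 / (1 + exp(−a(θ − b)))
P_1 = 1/(1+e^{0.0894}) = 0.4777
P_2 = 1/(1+e^{0.0000}) = 0.5000
L = P_1 × (1−P_2) = 0.4777 × 0.5000 = 0.23883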